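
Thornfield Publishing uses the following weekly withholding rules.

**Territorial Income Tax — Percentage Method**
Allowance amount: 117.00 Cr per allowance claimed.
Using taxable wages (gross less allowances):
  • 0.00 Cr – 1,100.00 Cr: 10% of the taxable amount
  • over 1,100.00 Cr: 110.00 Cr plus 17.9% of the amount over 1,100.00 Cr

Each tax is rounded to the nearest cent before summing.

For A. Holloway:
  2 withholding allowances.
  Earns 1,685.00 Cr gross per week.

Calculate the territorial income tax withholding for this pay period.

Territorial Income Tax: taxable = 1,685.00 Cr − 2×117.00 Cr = 1,451.00 Cr
  110.00 Cr + 17.9% × (1,451.00 Cr − 1,100.00 Cr) = 110.00 Cr + 17.9% × 351.00 Cr = 172.83 Cr

172.83 Cr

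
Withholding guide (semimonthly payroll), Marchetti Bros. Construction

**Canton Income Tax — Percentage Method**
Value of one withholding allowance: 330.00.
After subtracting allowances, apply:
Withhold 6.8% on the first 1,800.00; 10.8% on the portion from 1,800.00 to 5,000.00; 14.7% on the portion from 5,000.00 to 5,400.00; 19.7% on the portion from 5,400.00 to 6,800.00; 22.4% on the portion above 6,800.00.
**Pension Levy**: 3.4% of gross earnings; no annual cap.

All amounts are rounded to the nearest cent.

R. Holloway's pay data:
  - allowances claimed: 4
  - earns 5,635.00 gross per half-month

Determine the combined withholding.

585.61

Canton Income Tax: taxable = 5,635.00 − 4×330.00 = 4,315.00
  122.40 + 10.8% × (4,315.00 − 1,800.00) = 122.40 + 10.8% × 2,515.00 = 394.02
Pension Levy: 3.4% × 5,635.00 = 191.59
Total: 394.02 + 191.59 = 585.61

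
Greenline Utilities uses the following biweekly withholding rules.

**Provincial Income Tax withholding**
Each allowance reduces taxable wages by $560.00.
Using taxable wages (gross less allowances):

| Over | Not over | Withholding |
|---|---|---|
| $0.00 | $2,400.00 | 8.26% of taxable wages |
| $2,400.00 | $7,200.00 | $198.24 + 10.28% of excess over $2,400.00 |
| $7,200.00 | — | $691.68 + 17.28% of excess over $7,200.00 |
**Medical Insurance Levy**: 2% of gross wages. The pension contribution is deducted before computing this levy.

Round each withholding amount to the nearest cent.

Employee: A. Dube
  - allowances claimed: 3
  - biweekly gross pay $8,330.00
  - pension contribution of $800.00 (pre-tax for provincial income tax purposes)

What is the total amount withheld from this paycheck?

Provincial Income Tax: taxable = $8,330.00 − $800.00 − 3×$560.00 = $5,850.00
  $198.24 + 10.28% × ($5,850.00 − $2,400.00) = $198.24 + 10.28% × $3,450.00 = $552.90
Medical Insurance Levy: 2% × $7,530.00 = $150.60
Total: $552.90 + $150.60 = $703.50

$703.50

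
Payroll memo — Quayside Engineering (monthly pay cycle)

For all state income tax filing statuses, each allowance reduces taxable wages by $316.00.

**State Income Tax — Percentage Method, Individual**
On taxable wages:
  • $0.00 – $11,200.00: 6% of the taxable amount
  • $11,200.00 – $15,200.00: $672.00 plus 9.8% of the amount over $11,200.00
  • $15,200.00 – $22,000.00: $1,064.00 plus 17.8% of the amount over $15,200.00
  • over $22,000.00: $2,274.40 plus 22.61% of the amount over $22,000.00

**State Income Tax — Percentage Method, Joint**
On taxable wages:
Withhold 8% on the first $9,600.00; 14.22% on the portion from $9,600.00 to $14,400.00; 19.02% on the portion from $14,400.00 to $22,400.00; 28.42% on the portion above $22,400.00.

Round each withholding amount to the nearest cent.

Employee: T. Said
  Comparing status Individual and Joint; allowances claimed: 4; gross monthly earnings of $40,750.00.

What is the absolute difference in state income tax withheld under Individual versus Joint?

State Income Tax (Individual): taxable = $40,750.00 − 4×$316.00 = $39,486.00
  $2,274.40 + 22.61% × ($39,486.00 − $22,000.00) = $2,274.40 + 22.61% × $17,486.00 = $6,227.98
State Income Tax (Joint): taxable = $40,750.00 − 4×$316.00 = $39,486.00
  $2,972.16 + 28.42% × ($39,486.00 − $22,400.00) = $2,972.16 + 28.42% × $17,086.00 = $7,828.00
Difference: |$6,227.98 − $7,828.00| = $1,600.02 (higher under Joint)

$1,600.02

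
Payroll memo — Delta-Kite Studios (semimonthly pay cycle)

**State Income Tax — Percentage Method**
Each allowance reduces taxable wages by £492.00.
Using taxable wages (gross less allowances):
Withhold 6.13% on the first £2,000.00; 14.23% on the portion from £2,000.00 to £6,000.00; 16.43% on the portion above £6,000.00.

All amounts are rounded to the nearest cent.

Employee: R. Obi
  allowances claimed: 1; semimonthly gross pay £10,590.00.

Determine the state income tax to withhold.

£1,365.10

State Income Tax: taxable = £10,590.00 − 1×£492.00 = £10,098.00
  £691.80 + 16.43% × (£10,098.00 − £6,000.00) = £691.80 + 16.43% × £4,098.00 = £1,365.10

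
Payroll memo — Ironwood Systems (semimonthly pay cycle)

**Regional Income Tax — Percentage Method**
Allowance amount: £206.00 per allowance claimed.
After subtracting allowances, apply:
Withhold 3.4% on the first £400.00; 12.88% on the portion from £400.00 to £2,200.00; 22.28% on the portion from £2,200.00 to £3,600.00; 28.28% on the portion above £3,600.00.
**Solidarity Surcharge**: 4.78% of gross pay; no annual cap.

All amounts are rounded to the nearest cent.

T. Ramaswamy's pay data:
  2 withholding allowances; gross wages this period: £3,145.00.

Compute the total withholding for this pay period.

£514.52

Regional Income Tax: taxable = £3,145.00 − 2×£206.00 = £2,733.00
  £245.44 + 22.28% × (£2,733.00 − £2,200.00) = £245.44 + 22.28% × £533.00 = £364.19
Solidarity Surcharge: 4.78% × £3,145.00 = £150.33
Total: £364.19 + £150.33 = £514.52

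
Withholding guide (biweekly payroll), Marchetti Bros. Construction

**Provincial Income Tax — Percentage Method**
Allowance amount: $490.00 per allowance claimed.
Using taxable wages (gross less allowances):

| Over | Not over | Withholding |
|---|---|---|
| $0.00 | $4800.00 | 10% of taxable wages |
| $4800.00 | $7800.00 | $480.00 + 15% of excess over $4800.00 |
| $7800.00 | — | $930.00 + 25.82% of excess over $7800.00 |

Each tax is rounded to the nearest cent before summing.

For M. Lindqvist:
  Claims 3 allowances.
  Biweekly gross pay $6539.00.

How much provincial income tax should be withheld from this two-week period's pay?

$520.35

Provincial Income Tax: taxable = $6539.00 − 3×$490.00 = $5069.00
  $480.00 + 15% × ($5069.00 − $4800.00) = $480.00 + 15% × $269.00 = $520.35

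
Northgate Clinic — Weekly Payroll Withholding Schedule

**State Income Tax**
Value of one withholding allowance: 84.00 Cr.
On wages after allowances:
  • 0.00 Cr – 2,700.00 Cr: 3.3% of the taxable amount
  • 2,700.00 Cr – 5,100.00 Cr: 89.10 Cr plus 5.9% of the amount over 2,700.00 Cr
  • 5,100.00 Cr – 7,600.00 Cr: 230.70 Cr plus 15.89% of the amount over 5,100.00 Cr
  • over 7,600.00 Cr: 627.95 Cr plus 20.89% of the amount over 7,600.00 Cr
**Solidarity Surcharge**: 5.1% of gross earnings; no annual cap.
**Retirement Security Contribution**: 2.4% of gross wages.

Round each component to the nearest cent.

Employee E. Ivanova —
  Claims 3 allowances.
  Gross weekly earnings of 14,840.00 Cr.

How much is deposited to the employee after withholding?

11,639.26 Cr

State Income Tax: taxable = 14,840.00 Cr − 3×84.00 Cr = 14,588.00 Cr
  627.95 Cr + 20.89% × (14,588.00 Cr − 7,600.00 Cr) = 627.95 Cr + 20.89% × 6,988.00 Cr = 2,087.74 Cr
Solidarity Surcharge: 5.1% × 14,840.00 Cr = 756.84 Cr
Retirement Security Contribution: 2.4% × 14,840.00 Cr = 356.16 Cr
Total withheld: 2,087.74 Cr + 756.84 Cr + 356.16 Cr = 3,200.74 Cr
Net pay: 14,840.00 Cr − 3,200.74 Cr = 11,639.26 Cr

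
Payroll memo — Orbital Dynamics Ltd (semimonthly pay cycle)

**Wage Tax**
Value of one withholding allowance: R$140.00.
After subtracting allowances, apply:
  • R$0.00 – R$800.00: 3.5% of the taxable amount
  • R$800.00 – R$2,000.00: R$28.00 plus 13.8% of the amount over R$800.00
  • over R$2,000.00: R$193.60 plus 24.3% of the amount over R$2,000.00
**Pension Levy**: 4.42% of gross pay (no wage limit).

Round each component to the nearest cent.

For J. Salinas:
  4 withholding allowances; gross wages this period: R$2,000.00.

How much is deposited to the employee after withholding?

R$1,795.28

Wage Tax: taxable = R$2,000.00 − 4×R$140.00 = R$1,440.00
  R$28.00 + 13.8% × (R$1,440.00 − R$800.00) = R$28.00 + 13.8% × R$640.00 = R$116.32
Pension Levy: 4.42% × R$2,000.00 = R$88.40
Total withheld: R$116.32 + R$88.40 = R$204.72
Net pay: R$2,000.00 − R$204.72 = R$1,795.28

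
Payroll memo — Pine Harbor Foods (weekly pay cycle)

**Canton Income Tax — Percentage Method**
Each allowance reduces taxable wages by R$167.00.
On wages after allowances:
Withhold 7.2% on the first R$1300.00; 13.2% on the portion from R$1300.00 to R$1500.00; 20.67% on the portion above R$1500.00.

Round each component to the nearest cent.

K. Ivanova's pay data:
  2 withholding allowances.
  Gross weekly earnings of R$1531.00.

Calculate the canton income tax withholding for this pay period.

Canton Income Tax: taxable = R$1531.00 − 2×R$167.00 = R$1197.00
  7.2% × R$1197.00 = R$86.18

R$86.18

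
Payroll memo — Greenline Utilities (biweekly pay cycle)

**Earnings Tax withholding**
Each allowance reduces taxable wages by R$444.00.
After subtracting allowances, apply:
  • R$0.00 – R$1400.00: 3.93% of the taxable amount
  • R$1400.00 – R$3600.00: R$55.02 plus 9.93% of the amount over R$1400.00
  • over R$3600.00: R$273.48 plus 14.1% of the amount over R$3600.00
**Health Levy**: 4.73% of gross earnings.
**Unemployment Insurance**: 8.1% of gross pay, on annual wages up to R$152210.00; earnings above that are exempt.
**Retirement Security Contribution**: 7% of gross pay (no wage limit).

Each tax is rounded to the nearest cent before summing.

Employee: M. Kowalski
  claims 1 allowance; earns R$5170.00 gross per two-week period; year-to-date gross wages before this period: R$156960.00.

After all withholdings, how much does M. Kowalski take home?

R$4131.31

Earnings Tax: taxable = R$5170.00 − 1×R$444.00 = R$4726.00
  R$273.48 + 14.1% × (R$4726.00 − R$3600.00) = R$273.48 + 14.1% × R$1126.00 = R$432.25
Health Levy: 4.73% × R$5170.00 = R$244.54
Unemployment Insurance: YTD R$156960.00 ≥ cap R$152210.00 → R$0.00
Retirement Security Contribution: 7% × R$5170.00 = R$361.90
Total withheld: R$432.25 + R$244.54 + R$0.00 + R$361.90 = R$1038.69
Net pay: R$5170.00 − R$1038.69 = R$4131.31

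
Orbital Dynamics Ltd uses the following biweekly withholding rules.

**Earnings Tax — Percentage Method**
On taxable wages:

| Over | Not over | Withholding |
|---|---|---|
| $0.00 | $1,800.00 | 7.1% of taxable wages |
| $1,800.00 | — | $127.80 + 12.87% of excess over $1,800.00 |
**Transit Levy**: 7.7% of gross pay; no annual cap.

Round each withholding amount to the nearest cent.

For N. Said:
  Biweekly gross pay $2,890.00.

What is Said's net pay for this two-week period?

$2,399.39

Earnings Tax: taxable = $2,890.00
  $127.80 + 12.87% × ($2,890.00 − $1,800.00) = $127.80 + 12.87% × $1,090.00 = $268.08
Transit Levy: 7.7% × $2,890.00 = $222.53
Total withheld: $268.08 + $222.53 = $490.61
Net pay: $2,890.00 − $490.61 = $2,399.39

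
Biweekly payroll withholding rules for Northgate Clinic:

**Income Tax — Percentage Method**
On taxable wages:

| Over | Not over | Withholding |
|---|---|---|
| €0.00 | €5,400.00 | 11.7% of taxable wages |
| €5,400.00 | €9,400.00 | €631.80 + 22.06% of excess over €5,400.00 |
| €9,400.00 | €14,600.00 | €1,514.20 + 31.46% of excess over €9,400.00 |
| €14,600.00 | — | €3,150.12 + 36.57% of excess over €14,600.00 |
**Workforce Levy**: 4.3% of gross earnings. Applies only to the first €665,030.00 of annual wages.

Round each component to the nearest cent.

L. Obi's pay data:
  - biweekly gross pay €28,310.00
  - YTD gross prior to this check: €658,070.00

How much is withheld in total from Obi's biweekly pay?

Income Tax: taxable = €28,310.00
  €3,150.12 + 36.57% × (€28,310.00 − €14,600.00) = €3,150.12 + 36.57% × €13,710.00 = €8,163.87
Workforce Levy: cap €665,030.00 − YTD €658,070.00 = €6,960.00 subject; 4.3% × €6,960.00 = €299.28
Total: €8,163.87 + €299.28 = €8,463.15

€8,463.15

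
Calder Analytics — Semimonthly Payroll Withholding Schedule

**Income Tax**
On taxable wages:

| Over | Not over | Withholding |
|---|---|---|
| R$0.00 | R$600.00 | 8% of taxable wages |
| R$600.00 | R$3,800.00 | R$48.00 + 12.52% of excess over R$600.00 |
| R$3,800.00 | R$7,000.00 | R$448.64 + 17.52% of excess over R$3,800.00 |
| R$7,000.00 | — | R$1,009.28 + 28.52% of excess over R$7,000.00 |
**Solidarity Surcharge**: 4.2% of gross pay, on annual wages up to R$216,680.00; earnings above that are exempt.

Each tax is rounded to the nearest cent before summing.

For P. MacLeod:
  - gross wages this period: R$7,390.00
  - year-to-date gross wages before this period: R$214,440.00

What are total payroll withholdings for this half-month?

R$1,214.59

Income Tax: taxable = R$7,390.00
  R$1,009.28 + 28.52% × (R$7,390.00 − R$7,000.00) = R$1,009.28 + 28.52% × R$390.00 = R$1,120.51
Solidarity Surcharge: cap R$216,680.00 − YTD R$214,440.00 = R$2,240.00 subject; 4.2% × R$2,240.00 = R$94.08
Total: R$1,120.51 + R$94.08 = R$1,214.59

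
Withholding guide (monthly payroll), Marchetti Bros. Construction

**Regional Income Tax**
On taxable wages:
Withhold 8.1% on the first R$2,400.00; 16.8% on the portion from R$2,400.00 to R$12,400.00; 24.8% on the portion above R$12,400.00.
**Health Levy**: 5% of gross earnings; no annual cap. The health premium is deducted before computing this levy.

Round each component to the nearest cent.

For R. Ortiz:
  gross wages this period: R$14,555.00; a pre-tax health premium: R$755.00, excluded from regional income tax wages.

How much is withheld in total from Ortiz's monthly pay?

R$2,911.60

Regional Income Tax: taxable = R$14,555.00 − R$755.00 = R$13,800.00
  R$1,874.40 + 24.8% × (R$13,800.00 − R$12,400.00) = R$1,874.40 + 24.8% × R$1,400.00 = R$2,221.60
Health Levy: 5% × R$13,800.00 = R$690.00
Total: R$2,221.60 + R$690.00 = R$2,911.60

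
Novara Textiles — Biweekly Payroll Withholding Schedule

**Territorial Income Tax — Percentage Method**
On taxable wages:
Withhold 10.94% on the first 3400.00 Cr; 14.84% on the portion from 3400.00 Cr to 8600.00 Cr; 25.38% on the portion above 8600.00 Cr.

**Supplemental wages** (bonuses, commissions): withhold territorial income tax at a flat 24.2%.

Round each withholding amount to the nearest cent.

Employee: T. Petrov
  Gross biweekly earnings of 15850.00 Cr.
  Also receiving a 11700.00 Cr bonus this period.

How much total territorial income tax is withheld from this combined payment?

Territorial Income Tax: taxable = 15850.00 Cr
  1143.64 Cr + 25.38% × (15850.00 Cr − 8600.00 Cr) = 1143.64 Cr + 25.38% × 7250.00 Cr = 2983.69 Cr
Supplemental (24.2% flat on bonus): 24.2% × 11700.00 Cr = 2831.40 Cr
Total territorial income tax: 2983.69 Cr + 2831.40 Cr = 5815.09 Cr

5815.09 Cr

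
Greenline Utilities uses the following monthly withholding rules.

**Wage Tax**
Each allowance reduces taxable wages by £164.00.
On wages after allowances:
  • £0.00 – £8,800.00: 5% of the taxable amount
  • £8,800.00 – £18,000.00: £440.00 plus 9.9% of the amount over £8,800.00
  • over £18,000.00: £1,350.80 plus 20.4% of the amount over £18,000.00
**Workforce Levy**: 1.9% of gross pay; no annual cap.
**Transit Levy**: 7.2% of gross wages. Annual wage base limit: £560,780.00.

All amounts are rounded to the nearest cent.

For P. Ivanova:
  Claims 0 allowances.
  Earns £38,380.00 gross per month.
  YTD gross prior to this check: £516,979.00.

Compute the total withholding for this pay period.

£9,000.90

Wage Tax: taxable = £38,380.00
  £1,350.80 + 20.4% × (£38,380.00 − £18,000.00) = £1,350.80 + 20.4% × £20,380.00 = £5,508.32
Workforce Levy: 1.9% × £38,380.00 = £729.22
Transit Levy: 7.2% × £38,380.00 = £2,763.36
Total: £5,508.32 + £729.22 + £2,763.36 = £9,000.90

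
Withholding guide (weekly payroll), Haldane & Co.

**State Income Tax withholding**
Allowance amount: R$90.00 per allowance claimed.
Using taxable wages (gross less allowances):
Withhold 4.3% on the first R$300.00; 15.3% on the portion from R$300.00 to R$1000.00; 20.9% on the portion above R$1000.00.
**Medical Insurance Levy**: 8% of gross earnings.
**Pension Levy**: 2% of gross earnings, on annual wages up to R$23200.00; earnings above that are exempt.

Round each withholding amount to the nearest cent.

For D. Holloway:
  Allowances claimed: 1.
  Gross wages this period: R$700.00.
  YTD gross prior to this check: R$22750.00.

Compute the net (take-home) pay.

State Income Tax: taxable = R$700.00 − 1×R$90.00 = R$610.00
  R$12.90 + 15.3% × (R$610.00 − R$300.00) = R$12.90 + 15.3% × R$310.00 = R$60.33
Medical Insurance Levy: 8% × R$700.00 = R$56.00
Pension Levy: cap R$23200.00 − YTD R$22750.00 = R$450.00 subject; 2% × R$450.00 = R$9.00
Total withheld: R$60.33 + R$56.00 + R$9.00 = R$125.33
Net pay: R$700.00 − R$125.33 = R$574.67

R$574.67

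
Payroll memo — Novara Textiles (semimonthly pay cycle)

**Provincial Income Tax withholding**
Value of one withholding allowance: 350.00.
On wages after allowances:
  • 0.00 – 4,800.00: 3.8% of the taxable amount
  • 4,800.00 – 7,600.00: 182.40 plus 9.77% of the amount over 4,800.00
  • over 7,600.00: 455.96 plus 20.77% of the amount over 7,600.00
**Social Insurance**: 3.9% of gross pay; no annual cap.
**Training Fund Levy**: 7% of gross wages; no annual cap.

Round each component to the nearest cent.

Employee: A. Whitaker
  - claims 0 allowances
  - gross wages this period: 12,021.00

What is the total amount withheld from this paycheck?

Provincial Income Tax: taxable = 12,021.00
  455.96 + 20.77% × (12,021.00 − 7,600.00) = 455.96 + 20.77% × 4,421.00 = 1,374.20
Social Insurance: 3.9% × 12,021.00 = 468.82
Training Fund Levy: 7% × 12,021.00 = 841.47
Total: 1,374.20 + 468.82 + 841.47 = 2,684.49

2,684.49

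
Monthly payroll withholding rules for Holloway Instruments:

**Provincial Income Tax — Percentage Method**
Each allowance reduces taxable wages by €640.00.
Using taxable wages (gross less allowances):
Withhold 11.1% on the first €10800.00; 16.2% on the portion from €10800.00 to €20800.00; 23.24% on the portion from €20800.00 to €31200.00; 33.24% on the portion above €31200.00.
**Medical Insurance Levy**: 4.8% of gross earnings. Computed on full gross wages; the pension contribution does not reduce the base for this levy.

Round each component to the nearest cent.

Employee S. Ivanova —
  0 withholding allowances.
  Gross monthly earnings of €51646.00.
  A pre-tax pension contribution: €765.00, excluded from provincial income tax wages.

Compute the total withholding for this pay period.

€14256.73

Provincial Income Tax: taxable = €51646.00 − €765.00 = €50881.00
  €5235.76 + 33.24% × (€50881.00 − €31200.00) = €5235.76 + 33.24% × €19681.00 = €11777.72
Medical Insurance Levy: 4.8% × €51646.00 = €2479.01
Total: €11777.72 + €2479.01 = €14256.73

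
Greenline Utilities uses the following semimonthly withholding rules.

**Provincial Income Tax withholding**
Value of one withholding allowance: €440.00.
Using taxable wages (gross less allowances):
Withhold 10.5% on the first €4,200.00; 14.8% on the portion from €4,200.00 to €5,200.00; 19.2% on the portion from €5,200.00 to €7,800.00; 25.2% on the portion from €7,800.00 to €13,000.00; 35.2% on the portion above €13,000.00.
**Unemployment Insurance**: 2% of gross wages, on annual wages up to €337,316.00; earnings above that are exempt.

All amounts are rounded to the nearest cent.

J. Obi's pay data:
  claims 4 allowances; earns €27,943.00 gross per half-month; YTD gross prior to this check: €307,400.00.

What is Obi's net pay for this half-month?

Provincial Income Tax: taxable = €27,943.00 − 4×€440.00 = €26,183.00
  €2,398.60 + 35.2% × (€26,183.00 − €13,000.00) = €2,398.60 + 35.2% × €13,183.00 = €7,039.02
Unemployment Insurance: 2% × €27,943.00 = €558.86
Total withheld: €7,039.02 + €558.86 = €7,597.88
Net pay: €27,943.00 − €7,597.88 = €20,345.12

€20,345.12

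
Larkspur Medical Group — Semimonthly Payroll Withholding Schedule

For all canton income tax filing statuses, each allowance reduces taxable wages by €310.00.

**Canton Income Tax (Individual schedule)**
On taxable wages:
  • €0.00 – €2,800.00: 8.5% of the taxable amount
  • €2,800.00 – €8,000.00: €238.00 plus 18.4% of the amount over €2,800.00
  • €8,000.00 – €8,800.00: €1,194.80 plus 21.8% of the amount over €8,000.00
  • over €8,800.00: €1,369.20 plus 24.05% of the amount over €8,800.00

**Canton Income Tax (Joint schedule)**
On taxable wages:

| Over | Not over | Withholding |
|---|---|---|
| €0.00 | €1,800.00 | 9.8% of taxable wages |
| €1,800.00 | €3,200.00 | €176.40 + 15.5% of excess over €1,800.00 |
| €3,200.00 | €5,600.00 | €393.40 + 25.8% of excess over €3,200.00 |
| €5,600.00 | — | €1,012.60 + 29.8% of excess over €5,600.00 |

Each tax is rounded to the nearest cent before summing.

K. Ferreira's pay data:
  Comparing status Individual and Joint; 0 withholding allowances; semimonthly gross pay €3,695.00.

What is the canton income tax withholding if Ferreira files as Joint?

€521.11

Canton Income Tax (Joint): taxable = €3,695.00
  €393.40 + 25.8% × (€3,695.00 − €3,200.00) = €393.40 + 25.8% × €495.00 = €521.11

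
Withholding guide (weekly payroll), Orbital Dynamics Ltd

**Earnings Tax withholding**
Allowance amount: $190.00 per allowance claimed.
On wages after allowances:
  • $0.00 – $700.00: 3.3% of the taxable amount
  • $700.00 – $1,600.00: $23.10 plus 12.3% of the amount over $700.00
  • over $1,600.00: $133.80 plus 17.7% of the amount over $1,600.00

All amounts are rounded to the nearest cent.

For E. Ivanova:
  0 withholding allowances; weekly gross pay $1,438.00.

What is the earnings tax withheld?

Earnings Tax: taxable = $1,438.00
  $23.10 + 12.3% × ($1,438.00 − $700.00) = $23.10 + 12.3% × $738.00 = $113.87

$113.87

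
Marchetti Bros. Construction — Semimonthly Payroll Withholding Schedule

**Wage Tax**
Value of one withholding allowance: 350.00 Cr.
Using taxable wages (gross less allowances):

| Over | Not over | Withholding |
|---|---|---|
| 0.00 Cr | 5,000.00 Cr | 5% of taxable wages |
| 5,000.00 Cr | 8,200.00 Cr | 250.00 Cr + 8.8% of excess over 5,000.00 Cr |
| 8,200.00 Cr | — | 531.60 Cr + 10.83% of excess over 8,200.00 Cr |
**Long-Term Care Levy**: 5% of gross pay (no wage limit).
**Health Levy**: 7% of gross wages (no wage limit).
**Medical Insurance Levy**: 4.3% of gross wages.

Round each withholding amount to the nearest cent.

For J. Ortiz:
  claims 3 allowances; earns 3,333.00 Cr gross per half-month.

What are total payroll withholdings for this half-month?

657.43 Cr

Wage Tax: taxable = 3,333.00 Cr − 3×350.00 Cr = 2,283.00 Cr
  5% × 2,283.00 Cr = 114.15 Cr
Long-Term Care Levy: 5% × 3,333.00 Cr = 166.65 Cr
Health Levy: 7% × 3,333.00 Cr = 233.31 Cr
Medical Insurance Levy: 4.3% × 3,333.00 Cr = 143.32 Cr
Total: 114.15 Cr + 166.65 Cr + 233.31 Cr + 143.32 Cr = 657.43 Cr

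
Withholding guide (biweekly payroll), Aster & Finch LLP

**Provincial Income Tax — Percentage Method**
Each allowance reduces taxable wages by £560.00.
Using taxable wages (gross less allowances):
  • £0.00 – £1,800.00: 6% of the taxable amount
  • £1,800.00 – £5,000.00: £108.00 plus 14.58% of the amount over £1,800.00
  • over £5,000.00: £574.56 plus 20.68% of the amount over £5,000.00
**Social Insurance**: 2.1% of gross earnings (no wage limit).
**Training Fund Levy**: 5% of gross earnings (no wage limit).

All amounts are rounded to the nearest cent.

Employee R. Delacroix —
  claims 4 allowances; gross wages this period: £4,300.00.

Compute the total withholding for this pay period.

£451.21

Provincial Income Tax: taxable = £4,300.00 − 4×£560.00 = £2,060.00
  £108.00 + 14.58% × (£2,060.00 − £1,800.00) = £108.00 + 14.58% × £260.00 = £145.91
Social Insurance: 2.1% × £4,300.00 = £90.30
Training Fund Levy: 5% × £4,300.00 = £215.00
Total: £145.91 + £90.30 + £215.00 = £451.21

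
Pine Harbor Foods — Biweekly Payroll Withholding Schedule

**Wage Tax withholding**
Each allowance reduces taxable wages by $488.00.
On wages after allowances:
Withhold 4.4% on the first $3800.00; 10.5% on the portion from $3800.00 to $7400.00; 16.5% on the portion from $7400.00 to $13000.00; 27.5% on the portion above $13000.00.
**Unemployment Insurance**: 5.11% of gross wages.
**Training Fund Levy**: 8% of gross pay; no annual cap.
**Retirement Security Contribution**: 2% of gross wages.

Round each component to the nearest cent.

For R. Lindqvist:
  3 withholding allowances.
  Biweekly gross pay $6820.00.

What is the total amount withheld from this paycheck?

$1361.08

Wage Tax: taxable = $6820.00 − 3×$488.00 = $5356.00
  $167.20 + 10.5% × ($5356.00 − $3800.00) = $167.20 + 10.5% × $1556.00 = $330.58
Unemployment Insurance: 5.11% × $6820.00 = $348.50
Training Fund Levy: 8% × $6820.00 = $545.60
Retirement Security Contribution: 2% × $6820.00 = $136.40
Total: $330.58 + $348.50 + $545.60 + $136.40 = $1361.08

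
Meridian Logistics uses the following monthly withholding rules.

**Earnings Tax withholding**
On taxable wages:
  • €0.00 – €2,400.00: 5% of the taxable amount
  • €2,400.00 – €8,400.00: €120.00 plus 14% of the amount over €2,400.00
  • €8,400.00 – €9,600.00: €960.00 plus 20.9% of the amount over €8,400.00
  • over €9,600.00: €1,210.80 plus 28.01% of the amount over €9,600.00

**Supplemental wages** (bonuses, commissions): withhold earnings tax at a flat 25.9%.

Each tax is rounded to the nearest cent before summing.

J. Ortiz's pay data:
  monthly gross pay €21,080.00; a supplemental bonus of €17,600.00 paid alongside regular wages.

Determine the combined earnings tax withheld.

€8,984.75

Earnings Tax: taxable = €21,080.00
  €1,210.80 + 28.01% × (€21,080.00 − €9,600.00) = €1,210.80 + 28.01% × €11,480.00 = €4,426.35
Supplemental (25.9% flat on bonus): 25.9% × €17,600.00 = €4,558.40
Total earnings tax: €4,426.35 + €4,558.40 = €8,984.75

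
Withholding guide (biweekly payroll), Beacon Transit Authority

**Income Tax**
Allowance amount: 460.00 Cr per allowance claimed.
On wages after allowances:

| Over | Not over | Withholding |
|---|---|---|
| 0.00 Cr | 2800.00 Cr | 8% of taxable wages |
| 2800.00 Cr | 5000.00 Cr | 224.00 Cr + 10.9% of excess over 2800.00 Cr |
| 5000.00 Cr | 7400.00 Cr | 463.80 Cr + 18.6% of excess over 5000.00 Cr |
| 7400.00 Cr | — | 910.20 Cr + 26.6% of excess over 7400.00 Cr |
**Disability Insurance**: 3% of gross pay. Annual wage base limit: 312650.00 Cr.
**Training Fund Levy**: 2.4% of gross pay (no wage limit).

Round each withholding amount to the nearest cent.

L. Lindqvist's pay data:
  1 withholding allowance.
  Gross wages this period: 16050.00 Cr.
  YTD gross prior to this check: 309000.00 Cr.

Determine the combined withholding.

Income Tax: taxable = 16050.00 Cr − 1×460.00 Cr = 15590.00 Cr
  910.20 Cr + 26.6% × (15590.00 Cr − 7400.00 Cr) = 910.20 Cr + 26.6% × 8190.00 Cr = 3088.74 Cr
Disability Insurance: cap 312650.00 Cr − YTD 309000.00 Cr = 3650.00 Cr subject; 3% × 3650.00 Cr = 109.50 Cr
Training Fund Levy: 2.4% × 16050.00 Cr = 385.20 Cr
Total: 3088.74 Cr + 109.50 Cr + 385.20 Cr = 3583.44 Cr

3583.44 Cr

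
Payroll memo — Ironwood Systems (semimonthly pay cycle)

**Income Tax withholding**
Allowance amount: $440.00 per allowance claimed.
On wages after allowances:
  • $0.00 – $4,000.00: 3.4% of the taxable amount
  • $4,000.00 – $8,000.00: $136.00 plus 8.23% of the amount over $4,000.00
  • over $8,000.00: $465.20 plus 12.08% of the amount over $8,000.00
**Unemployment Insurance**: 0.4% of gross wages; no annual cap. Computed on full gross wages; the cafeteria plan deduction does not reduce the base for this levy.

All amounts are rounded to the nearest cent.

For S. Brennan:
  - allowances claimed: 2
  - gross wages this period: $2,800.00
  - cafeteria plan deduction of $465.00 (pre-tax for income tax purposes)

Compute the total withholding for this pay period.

$60.67

Income Tax: taxable = $2,800.00 − $465.00 − 2×$440.00 = $1,455.00
  3.4% × $1,455.00 = $49.47
Unemployment Insurance: 0.4% × $2,800.00 = $11.20
Total: $49.47 + $11.20 = $60.67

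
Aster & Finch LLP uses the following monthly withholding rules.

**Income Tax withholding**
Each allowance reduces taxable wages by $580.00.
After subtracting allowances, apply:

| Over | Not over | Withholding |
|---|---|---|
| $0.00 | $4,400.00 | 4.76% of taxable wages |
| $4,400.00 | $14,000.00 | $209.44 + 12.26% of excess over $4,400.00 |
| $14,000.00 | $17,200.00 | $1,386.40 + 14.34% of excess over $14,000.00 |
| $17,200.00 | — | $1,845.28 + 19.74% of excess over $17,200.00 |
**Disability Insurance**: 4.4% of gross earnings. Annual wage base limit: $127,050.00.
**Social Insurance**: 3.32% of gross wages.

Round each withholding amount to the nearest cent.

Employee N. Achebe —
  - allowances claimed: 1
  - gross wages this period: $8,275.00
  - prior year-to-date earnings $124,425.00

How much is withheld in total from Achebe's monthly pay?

$1,003.64

Income Tax: taxable = $8,275.00 − 1×$580.00 = $7,695.00
  $209.44 + 12.26% × ($7,695.00 − $4,400.00) = $209.44 + 12.26% × $3,295.00 = $613.41
Disability Insurance: cap $127,050.00 − YTD $124,425.00 = $2,625.00 subject; 4.4% × $2,625.00 = $115.50
Social Insurance: 3.32% × $8,275.00 = $274.73
Total: $613.41 + $115.50 + $274.73 = $1,003.64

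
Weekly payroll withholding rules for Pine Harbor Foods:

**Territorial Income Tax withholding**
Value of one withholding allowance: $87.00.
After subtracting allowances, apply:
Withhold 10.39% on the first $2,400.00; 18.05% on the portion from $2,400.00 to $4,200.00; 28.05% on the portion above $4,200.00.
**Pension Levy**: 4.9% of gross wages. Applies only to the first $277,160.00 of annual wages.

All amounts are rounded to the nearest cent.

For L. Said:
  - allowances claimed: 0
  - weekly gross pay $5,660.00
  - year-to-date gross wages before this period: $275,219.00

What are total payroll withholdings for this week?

Territorial Income Tax: taxable = $5,660.00
  $574.26 + 28.05% × ($5,660.00 − $4,200.00) = $574.26 + 28.05% × $1,460.00 = $983.79
Pension Levy: cap $277,160.00 − YTD $275,219.00 = $1,941.00 subject; 4.9% × $1,941.00 = $95.11
Total: $983.79 + $95.11 = $1,078.90

$1,078.90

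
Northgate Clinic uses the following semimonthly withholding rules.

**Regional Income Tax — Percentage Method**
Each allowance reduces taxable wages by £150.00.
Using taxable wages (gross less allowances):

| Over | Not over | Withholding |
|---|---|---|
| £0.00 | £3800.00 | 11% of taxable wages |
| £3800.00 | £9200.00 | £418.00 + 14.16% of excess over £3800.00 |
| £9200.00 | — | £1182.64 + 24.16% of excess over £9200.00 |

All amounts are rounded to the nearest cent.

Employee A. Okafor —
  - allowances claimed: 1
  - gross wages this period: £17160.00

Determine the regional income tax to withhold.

£3069.54

Regional Income Tax: taxable = £17160.00 − 1×£150.00 = £17010.00
  £1182.64 + 24.16% × (£17010.00 − £9200.00) = £1182.64 + 24.16% × £7810.00 = £3069.54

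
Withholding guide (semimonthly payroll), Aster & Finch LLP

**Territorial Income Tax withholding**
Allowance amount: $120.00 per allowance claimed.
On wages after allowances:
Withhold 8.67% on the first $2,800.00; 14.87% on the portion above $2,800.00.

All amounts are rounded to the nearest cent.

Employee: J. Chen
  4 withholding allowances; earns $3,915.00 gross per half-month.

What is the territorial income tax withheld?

$337.18

Territorial Income Tax: taxable = $3,915.00 − 4×$120.00 = $3,435.00
  $242.76 + 14.87% × ($3,435.00 − $2,800.00) = $242.76 + 14.87% × $635.00 = $337.18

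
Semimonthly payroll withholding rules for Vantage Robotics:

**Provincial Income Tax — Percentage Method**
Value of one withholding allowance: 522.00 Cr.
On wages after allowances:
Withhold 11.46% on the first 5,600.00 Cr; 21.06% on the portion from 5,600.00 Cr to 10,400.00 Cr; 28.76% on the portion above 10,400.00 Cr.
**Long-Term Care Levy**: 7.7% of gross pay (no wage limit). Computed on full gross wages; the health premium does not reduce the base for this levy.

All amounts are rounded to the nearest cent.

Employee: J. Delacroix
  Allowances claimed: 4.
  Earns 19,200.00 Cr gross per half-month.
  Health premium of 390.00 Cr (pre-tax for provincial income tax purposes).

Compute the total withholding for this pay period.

4,949.25 Cr

Provincial Income Tax: taxable = 19,200.00 Cr − 390.00 Cr − 4×522.00 Cr = 16,722.00 Cr
  1,652.64 Cr + 28.76% × (16,722.00 Cr − 10,400.00 Cr) = 1,652.64 Cr + 28.76% × 6,322.00 Cr = 3,470.85 Cr
Long-Term Care Levy: 7.7% × 19,200.00 Cr = 1,478.40 Cr
Total: 3,470.85 Cr + 1,478.40 Cr = 4,949.25 Cr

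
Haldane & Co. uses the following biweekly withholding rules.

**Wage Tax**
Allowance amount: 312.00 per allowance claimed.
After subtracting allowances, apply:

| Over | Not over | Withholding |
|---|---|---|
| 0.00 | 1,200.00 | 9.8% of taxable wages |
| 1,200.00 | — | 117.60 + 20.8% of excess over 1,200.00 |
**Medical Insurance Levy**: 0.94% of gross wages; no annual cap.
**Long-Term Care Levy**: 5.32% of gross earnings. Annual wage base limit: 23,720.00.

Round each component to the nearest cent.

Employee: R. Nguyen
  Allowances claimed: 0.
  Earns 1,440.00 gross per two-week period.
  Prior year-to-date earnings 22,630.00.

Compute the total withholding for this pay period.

239.05

Wage Tax: taxable = 1,440.00
  117.60 + 20.8% × (1,440.00 − 1,200.00) = 117.60 + 20.8% × 240.00 = 167.52
Medical Insurance Levy: 0.94% × 1,440.00 = 13.54
Long-Term Care Levy: cap 23,720.00 − YTD 22,630.00 = 1,090.00 subject; 5.32% × 1,090.00 = 57.99
Total: 167.52 + 13.54 + 57.99 = 239.05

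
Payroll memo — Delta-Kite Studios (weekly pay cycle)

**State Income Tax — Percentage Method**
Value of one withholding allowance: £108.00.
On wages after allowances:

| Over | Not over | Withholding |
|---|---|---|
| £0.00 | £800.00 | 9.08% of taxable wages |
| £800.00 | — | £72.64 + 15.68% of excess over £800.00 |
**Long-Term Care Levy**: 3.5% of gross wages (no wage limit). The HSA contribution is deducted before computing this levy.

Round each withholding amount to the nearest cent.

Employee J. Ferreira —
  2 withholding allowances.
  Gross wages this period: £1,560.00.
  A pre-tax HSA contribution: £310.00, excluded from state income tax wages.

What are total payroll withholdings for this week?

State Income Tax: taxable = £1,560.00 − £310.00 − 2×£108.00 = £1,034.00
  £72.64 + 15.68% × (£1,034.00 − £800.00) = £72.64 + 15.68% × £234.00 = £109.33
Long-Term Care Levy: 3.5% × £1,250.00 = £43.75
Total: £109.33 + £43.75 = £153.08

£153.08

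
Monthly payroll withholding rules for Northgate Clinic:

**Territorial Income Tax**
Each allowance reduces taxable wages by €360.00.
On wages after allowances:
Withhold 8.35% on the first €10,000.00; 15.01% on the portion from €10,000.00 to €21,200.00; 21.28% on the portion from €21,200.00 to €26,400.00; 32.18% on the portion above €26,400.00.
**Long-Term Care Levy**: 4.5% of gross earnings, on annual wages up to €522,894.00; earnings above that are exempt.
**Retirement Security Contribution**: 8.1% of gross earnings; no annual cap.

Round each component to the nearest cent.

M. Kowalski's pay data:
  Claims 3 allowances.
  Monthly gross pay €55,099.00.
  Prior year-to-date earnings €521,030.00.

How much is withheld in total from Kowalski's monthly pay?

€17,057.37

Territorial Income Tax: taxable = €55,099.00 − 3×€360.00 = €54,019.00
  €3,622.68 + 32.18% × (€54,019.00 − €26,400.00) = €3,622.68 + 32.18% × €27,619.00 = €12,510.47
Long-Term Care Levy: cap €522,894.00 − YTD €521,030.00 = €1,864.00 subject; 4.5% × €1,864.00 = €83.88
Retirement Security Contribution: 8.1% × €55,099.00 = €4,463.02
Total: €12,510.47 + €83.88 + €4,463.02 = €17,057.37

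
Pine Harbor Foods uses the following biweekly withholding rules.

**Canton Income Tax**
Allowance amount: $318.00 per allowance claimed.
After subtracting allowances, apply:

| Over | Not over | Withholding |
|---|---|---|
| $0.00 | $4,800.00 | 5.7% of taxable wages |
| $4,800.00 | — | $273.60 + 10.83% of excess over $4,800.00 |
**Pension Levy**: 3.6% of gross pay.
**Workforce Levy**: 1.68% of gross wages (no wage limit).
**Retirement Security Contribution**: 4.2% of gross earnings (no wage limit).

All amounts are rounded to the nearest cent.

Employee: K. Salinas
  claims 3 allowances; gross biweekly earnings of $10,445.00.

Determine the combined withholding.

$1,771.83

Canton Income Tax: taxable = $10,445.00 − 3×$318.00 = $9,491.00
  $273.60 + 10.83% × ($9,491.00 − $4,800.00) = $273.60 + 10.83% × $4,691.00 = $781.64
Pension Levy: 3.6% × $10,445.00 = $376.02
Workforce Levy: 1.68% × $10,445.00 = $175.48
Retirement Security Contribution: 4.2% × $10,445.00 = $438.69
Total: $781.64 + $376.02 + $175.48 + $438.69 = $1,771.83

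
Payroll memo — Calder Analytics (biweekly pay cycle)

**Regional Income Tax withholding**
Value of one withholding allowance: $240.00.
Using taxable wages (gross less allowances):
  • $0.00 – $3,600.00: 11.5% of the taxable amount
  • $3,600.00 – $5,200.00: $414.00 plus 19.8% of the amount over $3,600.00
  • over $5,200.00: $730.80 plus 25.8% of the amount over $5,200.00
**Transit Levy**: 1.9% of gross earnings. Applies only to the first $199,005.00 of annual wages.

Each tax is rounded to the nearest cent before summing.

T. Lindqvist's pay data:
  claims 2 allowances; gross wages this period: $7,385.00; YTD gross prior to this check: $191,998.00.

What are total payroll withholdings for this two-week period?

$1,303.82

Regional Income Tax: taxable = $7,385.00 − 2×$240.00 = $6,905.00
  $730.80 + 25.8% × ($6,905.00 − $5,200.00) = $730.80 + 25.8% × $1,705.00 = $1,170.69
Transit Levy: cap $199,005.00 − YTD $191,998.00 = $7,007.00 subject; 1.9% × $7,007.00 = $133.13
Total: $1,170.69 + $133.13 = $1,303.82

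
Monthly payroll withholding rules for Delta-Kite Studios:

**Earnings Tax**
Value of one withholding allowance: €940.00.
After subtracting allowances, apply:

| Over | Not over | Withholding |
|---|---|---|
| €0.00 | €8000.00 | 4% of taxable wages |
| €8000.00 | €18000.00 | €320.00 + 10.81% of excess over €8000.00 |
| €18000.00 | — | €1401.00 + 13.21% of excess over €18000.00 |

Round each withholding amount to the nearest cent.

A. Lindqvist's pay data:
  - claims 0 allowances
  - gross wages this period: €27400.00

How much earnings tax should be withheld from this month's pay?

€2642.74

Earnings Tax: taxable = €27400.00
  €1401.00 + 13.21% × (€27400.00 − €18000.00) = €1401.00 + 13.21% × €9400.00 = €2642.74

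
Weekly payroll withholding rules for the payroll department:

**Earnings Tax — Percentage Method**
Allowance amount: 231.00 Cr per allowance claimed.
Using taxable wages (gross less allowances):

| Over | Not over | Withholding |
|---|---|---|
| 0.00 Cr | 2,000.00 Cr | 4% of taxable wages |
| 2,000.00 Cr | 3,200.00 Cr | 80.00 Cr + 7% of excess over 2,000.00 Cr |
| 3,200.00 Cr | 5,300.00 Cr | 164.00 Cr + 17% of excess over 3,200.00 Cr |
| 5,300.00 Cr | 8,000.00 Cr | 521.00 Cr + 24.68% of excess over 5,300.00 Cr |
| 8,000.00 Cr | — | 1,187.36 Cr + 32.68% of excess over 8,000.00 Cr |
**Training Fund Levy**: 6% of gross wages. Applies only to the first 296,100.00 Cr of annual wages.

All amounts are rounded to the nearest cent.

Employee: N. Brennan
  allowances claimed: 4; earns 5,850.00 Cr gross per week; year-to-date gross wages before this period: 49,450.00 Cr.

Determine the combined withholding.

808.42 Cr

Earnings Tax: taxable = 5,850.00 Cr − 4×231.00 Cr = 4,926.00 Cr
  164.00 Cr + 17% × (4,926.00 Cr − 3,200.00 Cr) = 164.00 Cr + 17% × 1,726.00 Cr = 457.42 Cr
Training Fund Levy: 6% × 5,850.00 Cr = 351.00 Cr
Total: 457.42 Cr + 351.00 Cr = 808.42 Cr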